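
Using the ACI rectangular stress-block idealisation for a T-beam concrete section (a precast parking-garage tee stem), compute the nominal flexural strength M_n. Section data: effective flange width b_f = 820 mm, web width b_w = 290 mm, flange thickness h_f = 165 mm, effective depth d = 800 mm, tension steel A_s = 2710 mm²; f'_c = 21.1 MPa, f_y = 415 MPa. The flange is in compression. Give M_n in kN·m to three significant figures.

M_n ≈ 857 kN·m

Tension: T = A_s f_y = 2710 × 415 = 1124650 N.
Try a within the flange: a = T/(0.85 f'_c b_f) = 1124650/(0.85 × 21.1 × 820) = 76.47 mm.
Since a = 76.47 ≤ h_f = 165 mm, the stress block lies entirely in the flange; analyse as a rectangular beam of width b_f.
M_n = T(d − a/2) = 1124650 × (800 − 38.235) = 856.72 × 10⁶ N·mm.
M_n = 856.72 kN·m.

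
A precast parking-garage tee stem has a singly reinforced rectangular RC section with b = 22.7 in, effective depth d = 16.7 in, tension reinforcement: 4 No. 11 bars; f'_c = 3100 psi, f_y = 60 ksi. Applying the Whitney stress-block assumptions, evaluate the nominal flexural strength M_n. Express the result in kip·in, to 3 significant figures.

M_n ≈ 5080 kip·in

A_s = 4 × 1.56 = 6.24 in².
T = A_s f_y = 6.24 × 60 = 374.4 kips.
a = T/(0.85 f'_c b) = 374.4/(0.85 × 3.1 × 22.7) = 6.259 in.
M_n = T(d − a/2) = 374.4 × (16.7 − 3.1295) = 5080.8 kip·in.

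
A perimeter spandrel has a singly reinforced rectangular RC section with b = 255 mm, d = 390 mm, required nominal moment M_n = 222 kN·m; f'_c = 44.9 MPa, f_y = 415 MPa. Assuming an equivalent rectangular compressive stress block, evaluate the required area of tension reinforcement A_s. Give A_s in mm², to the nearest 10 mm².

A_s ≈ 1490 mm²

With M_n = 0.85 f'_c a b (d − a/2), solve the quadratic for a:
a = d − √(d² − 2M_n/(0.85 f'_c b)) = 390 − √(390² − 2 × 222×10⁶/(0.85 × 44.9 × 255)) = 63.69 mm.
A_s = 0.85 f'_c a b / f_y = 0.85 × 44.9 × 63.69 × 255 / 415 = 1493.6 mm².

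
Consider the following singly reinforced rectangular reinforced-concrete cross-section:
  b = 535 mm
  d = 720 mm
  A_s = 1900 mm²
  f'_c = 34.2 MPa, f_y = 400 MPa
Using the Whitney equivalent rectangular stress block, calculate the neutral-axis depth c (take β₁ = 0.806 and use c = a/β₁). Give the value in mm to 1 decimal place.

c ≈ 60.6 mm

T = A_s f_y = 1900 × 400 = 760000 N = 760 kN.
Setting C = 0.85 f'_c a b equal to T: a = 760000/(0.85 × 34.2 × 535) = 48.867 mm.
With β₁ = 0.806, c = a/β₁ = 48.867/0.806 = 60.6 mm.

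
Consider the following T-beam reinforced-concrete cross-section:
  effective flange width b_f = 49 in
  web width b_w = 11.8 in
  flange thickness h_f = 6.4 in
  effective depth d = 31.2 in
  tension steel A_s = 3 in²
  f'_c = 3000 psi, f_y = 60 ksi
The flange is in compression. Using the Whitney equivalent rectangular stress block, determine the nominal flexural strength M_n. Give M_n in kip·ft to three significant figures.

M_n ≈ 457 kip·ft

Tension: T = A_s f_y = 3 × 60 = 180 kips.
Try a within the flange: a = T/(0.85 f'_c b_f) = 180/(0.85 × 3 × 49) = 1.441 in.
Since a = 1.441 ≤ h_f = 6.4 in, the stress block lies entirely in the flange; analyse as a rectangular beam of width b_f.
M_n = T(d − a/2) = 180 × (31.2 − 0.7205) = 5486.3 kip·in.
M_n = 5486.3/12 = 457.19 kip·ft.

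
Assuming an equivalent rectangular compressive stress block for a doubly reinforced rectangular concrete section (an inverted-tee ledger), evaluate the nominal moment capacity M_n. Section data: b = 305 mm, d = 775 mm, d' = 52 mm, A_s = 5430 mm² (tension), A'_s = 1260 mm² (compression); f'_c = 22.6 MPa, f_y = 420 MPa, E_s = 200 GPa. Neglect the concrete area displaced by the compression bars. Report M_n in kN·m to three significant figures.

M_n ≈ 1480 kN·m

Assume both tension and compression steel yield.
Net tension couple steel: A_s − A'_s = 4170 mm².
a = (A_s − A'_s) f_y / (0.85 f'_c b) = 1751400/(0.85 × 22.6 × 305) = 298.92 mm.
c = a/β₁ = 298.92/0.85 = 351.67 mm; ε'_s = 0.003(c − d')/c = 0.0026 ≥ f_y/E_s = 0.0021, so compression steel does yield.
M_n = (A_s − A'_s) f_y (d − a/2) + A'_s f_y (d − d') = [1751400 × (775 − 149.46) + 529200 × (775 − 52)] × 10⁻⁶ = 1095.57 + 382.61 = 1478.18 kN·m.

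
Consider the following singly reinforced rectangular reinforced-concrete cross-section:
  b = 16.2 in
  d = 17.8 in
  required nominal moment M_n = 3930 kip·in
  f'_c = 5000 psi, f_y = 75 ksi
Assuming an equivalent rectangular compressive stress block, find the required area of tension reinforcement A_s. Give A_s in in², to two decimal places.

From M_n = 0.85 f'_c a b (d − a/2):
a = d − √(d² − 2M_n/(0.85 f'_c b)) = 17.8 − √(17.8² − 2 × 3930/(0.85 × 5 × 16.2)) = 3.563 in.
A_s = 0.85 f'_c a b / f_y = 0.85 × 5 × 3.563 × 16.2 / 75 = 3.271 in².

A_s ≈ 3.27 in²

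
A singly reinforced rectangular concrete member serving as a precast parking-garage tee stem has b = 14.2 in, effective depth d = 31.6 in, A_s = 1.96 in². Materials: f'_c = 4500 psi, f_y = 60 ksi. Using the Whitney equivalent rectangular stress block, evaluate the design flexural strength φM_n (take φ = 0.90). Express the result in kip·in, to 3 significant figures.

T = A_s f_y = 1.96 × 60 = 117.6 kips.
a = T/(0.85 f'_c b) = 117.6/(0.85 × 4.5 × 14.2) = 2.165 in.
M_n = T(d − a/2) = 117.6 × (31.6 − 1.0825) = 3588.9 kip·in.
φM_n = 0.90 × 3588.9 = 3230.0 kip·in.

φM_n ≈ 3230 kip·in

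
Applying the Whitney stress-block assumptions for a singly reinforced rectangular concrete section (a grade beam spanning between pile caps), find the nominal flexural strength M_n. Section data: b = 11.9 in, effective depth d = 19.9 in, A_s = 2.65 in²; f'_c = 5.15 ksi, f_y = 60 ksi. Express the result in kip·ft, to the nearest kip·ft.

T = A_s f_y = 2.65 × 60 = 159 kips.
a = T/(0.85 f'_c b) = 159/(0.85 × 5.15 × 11.9) = 3.052 in.
M_n = T(d − a/2) = 159 × (19.9 − 1.526) = 2921.5 kip·in = 2921.5/12 = 243.46 kip·ft.

M_n ≈ 243 kip·ft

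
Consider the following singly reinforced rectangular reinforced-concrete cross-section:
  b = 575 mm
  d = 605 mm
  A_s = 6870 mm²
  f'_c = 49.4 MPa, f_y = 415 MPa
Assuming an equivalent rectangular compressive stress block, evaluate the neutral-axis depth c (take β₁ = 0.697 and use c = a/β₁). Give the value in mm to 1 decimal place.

T = A_s f_y = 6870 × 415 = 2851050 N = 2851.05 kN.
Setting C = 0.85 f'_c a b equal to T: a = 2851050/(0.85 × 49.4 × 575) = 118.084 mm.
With β₁ = 0.697, c = a/β₁ = 118.084/0.697 = 169.4 mm.

c ≈ 169.4 mm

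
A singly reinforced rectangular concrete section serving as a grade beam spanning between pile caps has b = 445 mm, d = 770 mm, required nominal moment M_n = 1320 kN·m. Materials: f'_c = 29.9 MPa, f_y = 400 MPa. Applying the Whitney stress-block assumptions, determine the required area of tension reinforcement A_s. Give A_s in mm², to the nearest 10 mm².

With M_n = 0.85 f'_c a b (d − a/2), solve the quadratic for a:
a = d − √(d² − 2M_n/(0.85 f'_c b)) = 770 − √(770² − 2 × 1320×10⁶/(0.85 × 29.9 × 445)) = 170.44 mm.
A_s = 0.85 f'_c a b / f_y = 0.85 × 29.9 × 170.44 × 445 / 400 = 4819.1 mm².

A_s ≈ 4820 mm²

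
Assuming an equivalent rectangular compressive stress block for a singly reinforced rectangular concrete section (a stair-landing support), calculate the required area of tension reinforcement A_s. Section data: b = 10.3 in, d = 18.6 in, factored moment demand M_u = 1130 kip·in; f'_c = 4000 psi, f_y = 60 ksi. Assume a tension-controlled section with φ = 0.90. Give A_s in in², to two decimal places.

A_s ≈ 1.19 in²

M_n = M_u/φ = 1130/0.90 = 1255.56 kip·in.
From M_n = 0.85 f'_c a b (d − a/2):
a = d − √(d² − 2M_n/(0.85 f'_c b)) = 18.6 − √(18.6² − 2 × 1255.56/(0.85 × 4 × 10.3)) = 2.039 in.
A_s = 0.85 f'_c a b / f_y = 0.85 × 4 × 2.039 × 10.3 / 60 = 1.190 in².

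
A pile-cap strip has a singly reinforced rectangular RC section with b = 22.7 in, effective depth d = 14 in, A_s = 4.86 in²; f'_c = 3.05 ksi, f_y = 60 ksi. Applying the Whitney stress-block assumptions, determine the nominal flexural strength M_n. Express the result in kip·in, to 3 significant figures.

M_n ≈ 3360 kip·in

T = A_s f_y = 4.86 × 60 = 291.6 kips.
a = T/(0.85 f'_c b) = 291.6/(0.85 × 3.05 × 22.7) = 4.955 in.
M_n = T(d − a/2) = 291.6 × (14 − 2.4775) = 3360.0 kip·in.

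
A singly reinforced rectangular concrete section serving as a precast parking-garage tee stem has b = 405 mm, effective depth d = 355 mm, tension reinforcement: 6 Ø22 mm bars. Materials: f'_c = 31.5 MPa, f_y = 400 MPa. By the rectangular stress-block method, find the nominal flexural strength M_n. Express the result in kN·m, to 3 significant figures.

A_s = 6 × 380 = 2280 mm².
T = A_s f_y = 2280 × 400 = 912000 N = 912 kN.
From C = T: a = T/(0.85 f'_c b) = 912000/(0.85 × 31.5 × 405) = 84.10 mm.
M_n = T(d − a/2) = 912 kN × (355 − 42.05) mm = 285.41 kN·m.

M_n ≈ 285 kN·m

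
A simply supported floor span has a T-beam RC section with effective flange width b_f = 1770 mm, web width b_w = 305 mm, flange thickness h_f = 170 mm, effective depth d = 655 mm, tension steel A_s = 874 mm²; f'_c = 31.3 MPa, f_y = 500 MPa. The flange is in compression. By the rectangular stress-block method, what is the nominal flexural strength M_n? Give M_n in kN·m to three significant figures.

M_n ≈ 284 kN·m

Tension: T = A_s f_y = 874 × 500 = 437000 N.
Try a within the flange: a = T/(0.85 f'_c b_f) = 437000/(0.85 × 31.3 × 1770) = 9.28 mm.
Since a = 9.28 ≤ h_f = 170 mm, the stress block lies entirely in the flange; analyse as a rectangular beam of width b_f.
M_n = T(d − a/2) = 437000 × (655 − 4.64) = 284.21 × 10⁶ N·mm.
M_n = 284.21 kN·m.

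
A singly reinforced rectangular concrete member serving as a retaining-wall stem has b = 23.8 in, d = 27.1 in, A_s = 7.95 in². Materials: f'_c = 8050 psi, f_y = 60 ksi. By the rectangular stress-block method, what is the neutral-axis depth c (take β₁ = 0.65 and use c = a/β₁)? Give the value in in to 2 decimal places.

c ≈ 4.51 in

T = A_s f_y = 7.95 × 60 = 477 kips.
a = T/(0.85 f'_c b) = 477/(0.85 × 8.05 × 23.8) = 2.9290 in.
With β₁ = 0.65, c = a/β₁ = 2.9290/0.65 = 4.51 in.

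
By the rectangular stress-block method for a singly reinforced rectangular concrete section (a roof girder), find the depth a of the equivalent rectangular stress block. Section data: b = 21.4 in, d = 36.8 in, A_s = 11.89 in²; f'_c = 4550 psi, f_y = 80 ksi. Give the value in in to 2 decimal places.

T = A_s f_y = 11.89 × 80 = 951.2 kips.
a = T/(0.85 f'_c b) = 951.2/(0.85 × 4.55 × 21.4) = 11.49 in.

a ≈ 11.49 in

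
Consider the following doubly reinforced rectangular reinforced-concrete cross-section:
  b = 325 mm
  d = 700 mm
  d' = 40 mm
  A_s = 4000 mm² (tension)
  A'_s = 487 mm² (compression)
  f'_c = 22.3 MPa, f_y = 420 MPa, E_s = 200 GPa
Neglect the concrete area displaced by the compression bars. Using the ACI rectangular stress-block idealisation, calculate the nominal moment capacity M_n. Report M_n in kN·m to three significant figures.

M_n ≈ 991 kN·m

Assume both tension and compression steel yield.
Net tension couple steel: A_s − A'_s = 3513 mm².
a = (A_s − A'_s) f_y / (0.85 f'_c b) = 1475460/(0.85 × 22.3 × 325) = 239.51 mm.
c = a/β₁ = 239.51/0.85 = 281.78 mm; ε'_s = 0.003(c − d')/c = 0.0026 ≥ f_y/E_s = 0.0021, so compression steel does yield.
M_n = (A_s − A'_s) f_y (d − a/2) + A'_s f_y (d − d') = [1475460 × (700 − 119.755) + 204540 × (700 − 40)] × 10⁻⁶ = 856.13 + 135.00 = 991.13 kN·m.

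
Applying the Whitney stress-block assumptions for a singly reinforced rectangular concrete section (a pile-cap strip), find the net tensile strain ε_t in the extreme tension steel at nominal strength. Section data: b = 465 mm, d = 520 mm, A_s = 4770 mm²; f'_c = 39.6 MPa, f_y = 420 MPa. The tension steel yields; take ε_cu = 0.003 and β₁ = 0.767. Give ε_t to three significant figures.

ε_t ≈ 0.00635

a = A_s f_y/(0.85 f'_c b) = 128.00 mm.
β₁ = 0.767, so c = a/β₁ = 128.00/0.767 = 166.88 mm.
From the linear strain diagram with ε_cu = 0.003: ε_t = 0.003 (d − c)/c = 0.003 × (520 − 166.88)/166.88 = 0.00635.
Since ε_t ≥ 0.005, the section is tension-controlled.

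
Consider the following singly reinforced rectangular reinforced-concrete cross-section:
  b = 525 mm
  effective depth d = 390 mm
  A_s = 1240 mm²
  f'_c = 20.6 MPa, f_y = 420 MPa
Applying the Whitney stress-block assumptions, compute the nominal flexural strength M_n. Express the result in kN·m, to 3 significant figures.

T = A_s f_y = 1240 × 420 = 520800 N = 520.8 kN.
From C = T: a = T/(0.85 f'_c b) = 520800/(0.85 × 20.6 × 525) = 56.65 mm.
M_n = T(d − a/2) = 520.8 kN × (390 − 28.325) mm = 188.36 kN·m.

M_n ≈ 188 kN·m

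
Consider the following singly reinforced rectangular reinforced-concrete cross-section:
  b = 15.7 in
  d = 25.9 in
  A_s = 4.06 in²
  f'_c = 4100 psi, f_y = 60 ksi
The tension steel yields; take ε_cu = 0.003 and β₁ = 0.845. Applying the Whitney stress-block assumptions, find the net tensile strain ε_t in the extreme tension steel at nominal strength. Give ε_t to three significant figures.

ε_t ≈ 0.0117

a = A_s f_y/(0.85 f'_c b) = 4.452 in.
β₁ = 0.845, so c = a/β₁ = 4.452/0.845 = 5.269 in.
From the linear strain diagram with ε_cu = 0.003: ε_t = 0.003 (d − c)/c = 0.003 × (25.9 − 5.269)/5.269 = 0.0117.
Since ε_t ≥ 0.005, the section is tension-controlled.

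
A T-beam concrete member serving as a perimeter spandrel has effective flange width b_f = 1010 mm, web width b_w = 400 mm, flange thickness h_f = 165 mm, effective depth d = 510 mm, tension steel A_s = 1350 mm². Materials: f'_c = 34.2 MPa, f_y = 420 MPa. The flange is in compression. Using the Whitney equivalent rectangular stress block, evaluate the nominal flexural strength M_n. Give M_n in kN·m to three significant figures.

Tension: T = A_s f_y = 1350 × 420 = 567000 N.
Try a within the flange: a = T/(0.85 f'_c b_f) = 567000/(0.85 × 34.2 × 1010) = 19.31 mm.
Since a = 19.31 ≤ h_f = 165 mm, the stress block lies entirely in the flange; analyse as a rectangular beam of width b_f.
M_n = T(d − a/2) = 567000 × (510 − 9.655) = 283.70 × 10⁶ N·mm.
M_n = 283.70 kN·m.

M_n ≈ 284 kN·m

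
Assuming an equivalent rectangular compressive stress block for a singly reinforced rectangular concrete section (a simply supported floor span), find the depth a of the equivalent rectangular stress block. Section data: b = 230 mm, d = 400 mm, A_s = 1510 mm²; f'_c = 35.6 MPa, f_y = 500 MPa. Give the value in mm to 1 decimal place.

T = A_s f_y = 1510 × 500 = 755000 N = 755 kN.
Setting C = 0.85 f'_c a b equal to T: a = 755000/(0.85 × 35.6 × 230) = 108.5 mm.

a ≈ 108.5 mm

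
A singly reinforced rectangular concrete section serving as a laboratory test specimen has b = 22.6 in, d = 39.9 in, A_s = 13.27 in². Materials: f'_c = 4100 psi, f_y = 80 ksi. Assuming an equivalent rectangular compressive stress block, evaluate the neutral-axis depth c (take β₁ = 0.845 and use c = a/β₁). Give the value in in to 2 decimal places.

T = A_s f_y = 13.27 × 80 = 1061.6 kips.
a = T/(0.85 f'_c b) = 1061.6/(0.85 × 4.1 × 22.6) = 13.4788 in.
With β₁ = 0.845, c = a/β₁ = 13.4788/0.845 = 15.95 in.

c ≈ 15.95 in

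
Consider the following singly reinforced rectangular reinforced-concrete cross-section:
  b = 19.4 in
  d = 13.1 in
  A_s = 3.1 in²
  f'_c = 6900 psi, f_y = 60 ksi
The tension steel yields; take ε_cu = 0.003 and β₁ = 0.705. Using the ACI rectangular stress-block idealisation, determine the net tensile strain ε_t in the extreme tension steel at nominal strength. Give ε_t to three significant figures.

a = A_s f_y/(0.85 f'_c b) = 1.635 in.
β₁ = 0.705, so c = a/β₁ = 1.635/0.705 = 2.319 in.
From the linear strain diagram with ε_cu = 0.003: ε_t = 0.003 (d − c)/c = 0.003 × (13.1 − 2.319)/2.319 = 0.0139.
Since ε_t ≥ 0.005, the section is tension-controlled.

ε_t ≈ 0.0139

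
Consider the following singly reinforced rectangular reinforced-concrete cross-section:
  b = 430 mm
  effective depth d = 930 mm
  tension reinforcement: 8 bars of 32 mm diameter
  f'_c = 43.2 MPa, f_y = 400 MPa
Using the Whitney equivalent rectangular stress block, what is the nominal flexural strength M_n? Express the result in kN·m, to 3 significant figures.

A_s = 8 × 804 = 6432 mm².
T = A_s f_y = 6432 × 400 = 2572800 N = 2572.8 kN.
From C = T: a = T/(0.85 f'_c b) = 2572800/(0.85 × 43.2 × 430) = 162.94 mm.
M_n = T(d − a/2) = 2572.8 kN × (930 − 81.47) mm = 2183.10 kN·m.

M_n ≈ 2180 kN·m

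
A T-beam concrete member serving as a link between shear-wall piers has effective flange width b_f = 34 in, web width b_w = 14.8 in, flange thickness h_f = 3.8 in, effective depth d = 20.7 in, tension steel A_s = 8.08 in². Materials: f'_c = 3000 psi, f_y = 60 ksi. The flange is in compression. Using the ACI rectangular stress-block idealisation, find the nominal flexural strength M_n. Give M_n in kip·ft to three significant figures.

Tension: T = A_s f_y = 8.08 × 60 = 484.8 kips.
Try a within the flange: a = T/(0.85 f'_c b_f) = 484.8/(0.85 × 3 × 34) = 5.592 in.
a = 5.592 > h_f = 3.8 in: the block extends into the web. Split into flange-overhang and web parts.
C_f = 0.85 f'_c (b_f − b_w) h_f = 0.85 × 3 × (34 − 14.8) × 3.8 = 186.0 kips.
Remaining web compression depth: a_w = (T − C_f)/(0.85 f'_c b_w) = (484.8 − 186.0)/(0.85 × 3 × 14.8) = 7.917 in.
M_n = C_f(d − h_f/2) + (T − C_f)(d − a_w/2) = 186.0 × (20.7 − 1.9) + 298.8 × (20.7 − 3.9585) = 3496.8 + 5002.4 = 8499.2 kip·in.
M_n = 8499.2/12 = 708.27 kip·ft.

M_n ≈ 708 kip·ft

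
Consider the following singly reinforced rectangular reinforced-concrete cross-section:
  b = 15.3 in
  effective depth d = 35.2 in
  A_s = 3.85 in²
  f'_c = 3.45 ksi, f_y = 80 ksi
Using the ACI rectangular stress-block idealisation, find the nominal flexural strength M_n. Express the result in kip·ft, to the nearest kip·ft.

M_n ≈ 815 kip·ft

T = A_s f_y = 3.85 × 80 = 308 kips.
a = T/(0.85 f'_c b) = 308/(0.85 × 3.45 × 15.3) = 6.865 in.
M_n = T(d − a/2) = 308 × (35.2 − 3.4325) = 9784.4 kip·in = 9784.4/12 = 815.37 kip·ft.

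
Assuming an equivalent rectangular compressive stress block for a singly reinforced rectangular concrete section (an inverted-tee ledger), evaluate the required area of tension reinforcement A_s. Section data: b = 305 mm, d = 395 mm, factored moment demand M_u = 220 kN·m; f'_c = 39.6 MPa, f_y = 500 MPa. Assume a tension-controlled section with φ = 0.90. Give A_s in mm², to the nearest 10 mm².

A_s ≈ 1350 mm²

M_n = M_u/φ = 220/0.90 = 244.444 kN·m.
With M_n = 0.85 f'_c a b (d − a/2), solve the quadratic for a:
a = d − √(d² − 2M_n/(0.85 f'_c b)) = 395 − √(395² − 2 × 244.444×10⁶/(0.85 × 39.6 × 305)) = 65.75 mm.
A_s = 0.85 f'_c a b / f_y = 0.85 × 39.6 × 65.75 × 305 / 500 = 1350.0 mm².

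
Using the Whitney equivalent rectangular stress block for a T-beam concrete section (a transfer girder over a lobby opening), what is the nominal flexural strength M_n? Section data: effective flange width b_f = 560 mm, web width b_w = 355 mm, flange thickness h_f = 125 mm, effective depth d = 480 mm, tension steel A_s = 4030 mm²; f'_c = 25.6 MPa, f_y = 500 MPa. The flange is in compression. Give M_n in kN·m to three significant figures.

M_n ≈ 795 kN·m

Tension: T = A_s f_y = 4030 × 500 = 2015000 N.
Try a within the flange: a = T/(0.85 f'_c b_f) = 2015000/(0.85 × 25.6 × 560) = 165.36 mm.
a = 165.36 > h_f = 125 mm: the block extends into the web. Split into flange-overhang and web parts.
C_f = 0.85 f'_c (b_f − b_w) h_f = 0.85 × 25.6 × (560 − 355) × 125 = 557600 N.
Remaining web compression depth: a_w = (T − C_f)/(0.85 f'_c b_w) = (2015000 − 557600)/(0.85 × 25.6 × 355) = 188.67 mm.
M_n = C_f(d − h_f/2) + (T − C_f)(d − a_w/2) = 557600 × (480 − 62.5) + 1457400 × (480 − 94.335) = 232.80 + 562.07 = 794.87 × 10⁶ N·mm.
M_n = 794.87 kN·m.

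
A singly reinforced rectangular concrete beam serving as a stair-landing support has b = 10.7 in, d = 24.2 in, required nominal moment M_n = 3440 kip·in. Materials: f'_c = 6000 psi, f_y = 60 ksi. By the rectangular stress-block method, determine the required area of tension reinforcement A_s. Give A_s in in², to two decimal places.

From M_n = 0.85 f'_c a b (d − a/2):
a = d − √(d² − 2M_n/(0.85 f'_c b)) = 24.2 − √(24.2² − 2 × 3440/(0.85 × 6 × 10.7)) = 2.763 in.
A_s = 0.85 f'_c a b / f_y = 0.85 × 6 × 2.763 × 10.7 / 60 = 2.513 in².

A_s ≈ 2.51 in²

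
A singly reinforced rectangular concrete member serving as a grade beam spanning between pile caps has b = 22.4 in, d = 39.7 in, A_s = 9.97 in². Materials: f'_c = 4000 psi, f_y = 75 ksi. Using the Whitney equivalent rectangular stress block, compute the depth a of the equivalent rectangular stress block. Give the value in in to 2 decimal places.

a ≈ 9.82 in

T = A_s f_y = 9.97 × 75 = 747.75 kips.
a = T/(0.85 f'_c b) = 747.75/(0.85 × 4 × 22.4) = 9.82 in.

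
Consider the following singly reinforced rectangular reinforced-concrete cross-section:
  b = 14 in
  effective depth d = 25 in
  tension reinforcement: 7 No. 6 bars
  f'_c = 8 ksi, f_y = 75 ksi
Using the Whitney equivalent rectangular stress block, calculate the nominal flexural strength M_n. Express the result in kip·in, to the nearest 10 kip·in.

M_n ≈ 5490 kip·in

A_s = 7 × 0.44 = 3.08 in².
T = A_s f_y = 3.08 × 75 = 231 kips.
a = T/(0.85 f'_c b) = 231/(0.85 × 8 × 14) = 2.426 in.
M_n = T(d − a/2) = 231 × (25 − 1.213) = 5494.8 kip·in.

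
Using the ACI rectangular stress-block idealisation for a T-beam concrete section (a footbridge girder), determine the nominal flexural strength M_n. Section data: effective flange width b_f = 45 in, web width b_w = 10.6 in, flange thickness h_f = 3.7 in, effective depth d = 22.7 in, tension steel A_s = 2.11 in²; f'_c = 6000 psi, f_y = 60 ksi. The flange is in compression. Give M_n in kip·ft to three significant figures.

Tension: T = A_s f_y = 2.11 × 60 = 126.6 kips.
Try a within the flange: a = T/(0.85 f'_c b_f) = 126.6/(0.85 × 6 × 45) = 0.552 in.
Since a = 0.552 ≤ h_f = 3.7 in, the stress block lies entirely in the flange; analyse as a rectangular beam of width b_f.
M_n = T(d − a/2) = 126.6 × (22.7 − 0.276) = 2838.9 kip·in.
M_n = 2838.9/12 = 236.58 kip·ft.

M_n ≈ 237 kip·ft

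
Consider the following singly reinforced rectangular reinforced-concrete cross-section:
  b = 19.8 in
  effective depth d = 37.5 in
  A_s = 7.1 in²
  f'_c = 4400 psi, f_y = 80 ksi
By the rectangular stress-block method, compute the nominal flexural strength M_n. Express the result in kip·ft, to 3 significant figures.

M_n ≈ 1590 kip·ft

T = A_s f_y = 7.1 × 80 = 568 kips.
a = T/(0.85 f'_c b) = 568/(0.85 × 4.4 × 19.8) = 7.670 in.
M_n = T(d − a/2) = 568 × (37.5 − 3.835) = 19121.7 kip·in = 19121.7/12 = 1593.48 kip·ft.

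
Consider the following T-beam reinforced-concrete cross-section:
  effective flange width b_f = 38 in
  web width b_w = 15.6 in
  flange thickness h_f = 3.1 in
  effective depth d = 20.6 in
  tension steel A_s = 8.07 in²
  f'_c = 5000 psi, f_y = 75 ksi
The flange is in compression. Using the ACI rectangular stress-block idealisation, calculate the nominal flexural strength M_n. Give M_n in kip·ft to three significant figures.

M_n ≈ 940 kip·ft

Tension: T = A_s f_y = 8.07 × 75 = 605.25 kips.
Try a within the flange: a = T/(0.85 f'_c b_f) = 605.25/(0.85 × 5 × 38) = 3.748 in.
a = 3.748 > h_f = 3.1 in: the block extends into the web. Split into flange-overhang and web parts.
C_f = 0.85 f'_c (b_f − b_w) h_f = 0.85 × 5 × (38 − 15.6) × 3.1 = 295.1 kips.
Remaining web compression depth: a_w = (T − C_f)/(0.85 f'_c b_w) = (605.25 − 295.1)/(0.85 × 5 × 15.6) = 4.678 in.
M_n = C_f(d − h_f/2) + (T − C_f)(d − a_w/2) = 295.1 × (20.6 − 1.55) + 310.15 × (20.6 − 2.339) = 5621.7 + 5663.6 = 11285.3 kip·in.
M_n = 11285.3/12 = 940.44 kip·ft.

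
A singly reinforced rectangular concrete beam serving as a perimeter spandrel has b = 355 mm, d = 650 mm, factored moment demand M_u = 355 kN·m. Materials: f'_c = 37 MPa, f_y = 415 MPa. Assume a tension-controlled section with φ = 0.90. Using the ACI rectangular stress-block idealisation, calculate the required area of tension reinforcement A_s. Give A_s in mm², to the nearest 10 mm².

A_s ≈ 1530 mm²

M_n = M_u/φ = 355/0.90 = 394.444 kN·m.
With M_n = 0.85 f'_c a b (d − a/2), solve the quadratic for a:
a = d − √(d² − 2M_n/(0.85 f'_c b)) = 650 − √(650² − 2 × 394.444×10⁶/(0.85 × 37 × 355)) = 56.84 mm.
A_s = 0.85 f'_c a b / f_y = 0.85 × 37 × 56.84 × 355 / 415 = 1529.2 mm².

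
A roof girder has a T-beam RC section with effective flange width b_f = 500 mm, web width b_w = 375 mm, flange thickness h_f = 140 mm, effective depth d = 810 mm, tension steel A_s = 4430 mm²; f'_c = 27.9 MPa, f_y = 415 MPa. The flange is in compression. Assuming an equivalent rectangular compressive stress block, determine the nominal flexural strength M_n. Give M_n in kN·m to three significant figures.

M_n ≈ 1350 kN·m

Tension: T = A_s f_y = 4430 × 415 = 1838450 N.
Try a within the flange: a = T/(0.85 f'_c b_f) = 1838450/(0.85 × 27.9 × 500) = 155.05 mm.
a = 155.05 > h_f = 140 mm: the block extends into the web. Split into flange-overhang and web parts.
C_f = 0.85 f'_c (b_f − b_w) h_f = 0.85 × 27.9 × (500 − 375) × 140 = 415013 N.
Remaining web compression depth: a_w = (T − C_f)/(0.85 f'_c b_w) = (1838450 − 415013)/(0.85 × 27.9 × 375) = 160.06 mm.
M_n = C_f(d − h_f/2) + (T − C_f)(d − a_w/2) = 415013 × (810 − 70) + 1423437 × (810 − 80.03) = 307.11 + 1039.07 = 1346.18 × 10⁶ N·mm.
M_n = 1346.18 kN·m.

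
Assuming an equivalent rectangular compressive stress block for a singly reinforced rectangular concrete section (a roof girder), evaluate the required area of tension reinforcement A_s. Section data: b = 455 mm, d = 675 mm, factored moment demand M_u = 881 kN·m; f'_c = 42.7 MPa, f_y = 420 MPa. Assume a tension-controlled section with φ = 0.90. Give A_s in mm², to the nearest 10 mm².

M_n = M_u/φ = 881/0.90 = 978.889 kN·m.
With M_n = 0.85 f'_c a b (d − a/2), solve the quadratic for a:
a = d − √(d² − 2M_n/(0.85 f'_c b)) = 675 − √(675² − 2 × 978.889×10⁶/(0.85 × 42.7 × 455)) = 94.42 mm.
A_s = 0.85 f'_c a b / f_y = 0.85 × 42.7 × 94.42 × 455 / 420 = 3712.6 mm².

A_s ≈ 3710 mm²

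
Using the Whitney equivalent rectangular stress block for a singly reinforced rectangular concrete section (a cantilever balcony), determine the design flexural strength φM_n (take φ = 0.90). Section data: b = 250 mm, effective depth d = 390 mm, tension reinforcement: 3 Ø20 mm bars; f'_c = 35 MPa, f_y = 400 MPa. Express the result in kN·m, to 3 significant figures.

A_s = 3 × 314 = 942 mm².
T = A_s f_y = 942 × 400 = 376800 N = 376.8 kN.
From C = T: a = T/(0.85 f'_c b) = 376800/(0.85 × 35 × 250) = 50.66 mm.
M_n = T(d − a/2) = 376.8 kN × (390 − 25.33) mm = 137.41 kN·m.
φM_n = 0.90 × 137.41 = 123.67 kN·m.

φM_n ≈ 124 kN·m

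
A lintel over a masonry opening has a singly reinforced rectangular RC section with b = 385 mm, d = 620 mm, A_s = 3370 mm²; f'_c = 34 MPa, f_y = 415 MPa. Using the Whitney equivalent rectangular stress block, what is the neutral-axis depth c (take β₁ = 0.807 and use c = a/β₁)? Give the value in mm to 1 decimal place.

c ≈ 155.8 mm

T = A_s f_y = 3370 × 415 = 1398550 N = 1398.55 kN.
Setting C = 0.85 f'_c a b equal to T: a = 1398550/(0.85 × 34 × 385) = 125.695 mm.
With β₁ = 0.807, c = a/β₁ = 125.695/0.807 = 155.8 mm.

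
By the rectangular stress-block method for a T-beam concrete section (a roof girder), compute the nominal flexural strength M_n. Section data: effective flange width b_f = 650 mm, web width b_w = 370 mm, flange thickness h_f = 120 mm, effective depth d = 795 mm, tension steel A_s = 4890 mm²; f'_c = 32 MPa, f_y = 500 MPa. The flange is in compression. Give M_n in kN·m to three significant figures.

M_n ≈ 1770 kN·m

Tension: T = A_s f_y = 4890 × 500 = 2445000 N.
Try a within the flange: a = T/(0.85 f'_c b_f) = 2445000/(0.85 × 32 × 650) = 138.29 mm.
a = 138.29 > h_f = 120 mm: the block extends into the web. Split into flange-overhang and web parts.
C_f = 0.85 f'_c (b_f − b_w) h_f = 0.85 × 32 × (650 − 370) × 120 = 913920 N.
Remaining web compression depth: a_w = (T − C_f)/(0.85 f'_c b_w) = (2445000 − 913920)/(0.85 × 32 × 370) = 152.13 mm.
M_n = C_f(d − h_f/2) + (T − C_f)(d − a_w/2) = 913920 × (795 − 60) + 1531080 × (795 − 76.065) = 671.73 + 1100.75 = 1772.48 × 10⁶ N·mm.
M_n = 1772.48 kN·m.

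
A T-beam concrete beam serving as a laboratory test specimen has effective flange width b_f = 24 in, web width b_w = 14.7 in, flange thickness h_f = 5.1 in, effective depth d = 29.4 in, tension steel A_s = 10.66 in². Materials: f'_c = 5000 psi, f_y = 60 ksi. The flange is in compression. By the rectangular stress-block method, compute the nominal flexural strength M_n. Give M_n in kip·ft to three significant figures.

Tension: T = A_s f_y = 10.66 × 60 = 639.6 kips.
Try a within the flange: a = T/(0.85 f'_c b_f) = 639.6/(0.85 × 5 × 24) = 6.271 in.
a = 6.271 > h_f = 5.1 in: the block extends into the web. Split into flange-overhang and web parts.
C_f = 0.85 f'_c (b_f − b_w) h_f = 0.85 × 5 × (24 − 14.7) × 5.1 = 201.6 kips.
Remaining web compression depth: a_w = (T − C_f)/(0.85 f'_c b_w) = (639.6 − 201.6)/(0.85 × 5 × 14.7) = 7.011 in.
M_n = C_f(d − h_f/2) + (T − C_f)(d − a_w/2) = 201.6 × (29.4 − 2.55) + 438 × (29.4 − 3.5055) = 5413.0 + 11341.8 = 16754.8 kip·in.
M_n = 16754.8/12 = 1396.23 kip·ft.

M_n ≈ 1400 kip·ft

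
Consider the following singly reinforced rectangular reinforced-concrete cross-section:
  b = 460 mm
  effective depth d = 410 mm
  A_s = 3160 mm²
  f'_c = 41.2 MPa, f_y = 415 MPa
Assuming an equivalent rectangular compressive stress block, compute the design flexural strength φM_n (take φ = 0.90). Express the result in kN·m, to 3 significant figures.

T = A_s f_y = 3160 × 415 = 1311400 N = 1311.4 kN.
From C = T: a = T/(0.85 f'_c b) = 1311400/(0.85 × 41.2 × 460) = 81.41 mm.
M_n = T(d − a/2) = 1311.4 kN × (410 − 40.705) mm = 484.29 kN·m.
φM_n = 0.90 × 484.29 = 435.86 kN·m.

φM_n ≈ 436 kN·m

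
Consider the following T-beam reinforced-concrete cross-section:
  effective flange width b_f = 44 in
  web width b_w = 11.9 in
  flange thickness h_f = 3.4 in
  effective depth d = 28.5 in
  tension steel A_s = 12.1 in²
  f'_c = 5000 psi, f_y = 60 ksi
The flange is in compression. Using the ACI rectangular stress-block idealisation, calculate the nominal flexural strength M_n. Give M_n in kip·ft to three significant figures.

M_n ≈ 1600 kip·ft

Tension: T = A_s f_y = 12.1 × 60 = 726 kips.
Try a within the flange: a = T/(0.85 f'_c b_f) = 726/(0.85 × 5 × 44) = 3.882 in.
a = 3.882 > h_f = 3.4 in: the block extends into the web. Split into flange-overhang and web parts.
C_f = 0.85 f'_c (b_f − b_w) h_f = 0.85 × 5 × (44 − 11.9) × 3.4 = 463.8 kips.
Remaining web compression depth: a_w = (T − C_f)/(0.85 f'_c b_w) = (726 − 463.8)/(0.85 × 5 × 11.9) = 5.184 in.
M_n = C_f(d − h_f/2) + (T − C_f)(d − a_w/2) = 463.8 × (28.5 − 1.7) + 262.2 × (28.5 − 2.592) = 12429.8 + 6793.1 = 19222.9 kip·in.
M_n = 19222.9/12 = 1601.91 kip·ft.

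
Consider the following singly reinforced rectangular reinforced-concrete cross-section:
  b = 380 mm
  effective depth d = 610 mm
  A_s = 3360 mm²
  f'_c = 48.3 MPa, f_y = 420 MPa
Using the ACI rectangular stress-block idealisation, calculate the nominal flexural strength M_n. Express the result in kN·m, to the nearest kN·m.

M_n ≈ 797 kN·m

T = A_s f_y = 3360 × 420 = 1411200 N = 1411.2 kN.
From C = T: a = T/(0.85 f'_c b) = 1411200/(0.85 × 48.3 × 380) = 90.46 mm.
M_n = T(d − a/2) = 1411.2 kN × (610 − 45.23) mm = 797.00 kN·m.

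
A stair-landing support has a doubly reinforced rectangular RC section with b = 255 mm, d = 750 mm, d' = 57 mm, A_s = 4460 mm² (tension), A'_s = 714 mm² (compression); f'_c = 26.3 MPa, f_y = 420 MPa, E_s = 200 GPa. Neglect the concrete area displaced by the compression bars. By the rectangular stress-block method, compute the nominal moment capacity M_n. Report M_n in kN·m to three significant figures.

Assume both tension and compression steel yield.
Net tension couple steel: A_s − A'_s = 3746 mm².
a = (A_s − A'_s) f_y / (0.85 f'_c b) = 1573320/(0.85 × 26.3 × 255) = 276.00 mm.
c = a/β₁ = 276.00/0.85 = 324.71 mm; ε'_s = 0.003(c − d')/c = 0.0025 ≥ f_y/E_s = 0.0021, so compression steel does yield.
M_n = (A_s − A'_s) f_y (d − a/2) + A'_s f_y (d − d') = [1573320 × (750 − 138) + 299880 × (750 − 57)] × 10⁻⁶ = 962.87 + 207.82 = 1170.69 kN·m.

M_n ≈ 1170 kN·m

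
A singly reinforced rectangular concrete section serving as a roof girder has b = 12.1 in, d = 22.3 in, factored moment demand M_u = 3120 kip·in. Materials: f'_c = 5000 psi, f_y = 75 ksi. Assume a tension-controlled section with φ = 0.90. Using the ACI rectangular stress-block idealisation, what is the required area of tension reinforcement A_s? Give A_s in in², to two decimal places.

M_n = M_u/φ = 3120/0.90 = 3466.67 kip·in.
From M_n = 0.85 f'_c a b (d − a/2):
a = d − √(d² − 2M_n/(0.85 f'_c b)) = 22.3 − √(22.3² − 2 × 3466.67/(0.85 × 5 × 12.1)) = 3.261 in.
A_s = 0.85 f'_c a b / f_y = 0.85 × 5 × 3.261 × 12.1 / 75 = 2.236 in².

A_s ≈ 2.24 in²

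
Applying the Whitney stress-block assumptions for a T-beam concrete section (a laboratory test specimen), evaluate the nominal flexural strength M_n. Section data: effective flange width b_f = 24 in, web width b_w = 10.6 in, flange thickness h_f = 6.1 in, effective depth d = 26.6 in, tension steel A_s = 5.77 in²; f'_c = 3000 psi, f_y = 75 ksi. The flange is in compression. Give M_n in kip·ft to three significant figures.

Tension: T = A_s f_y = 5.77 × 75 = 432.75 kips.
Try a within the flange: a = T/(0.85 f'_c b_f) = 432.75/(0.85 × 3 × 24) = 7.071 in.
a = 7.071 > h_f = 6.1 in: the block extends into the web. Split into flange-overhang and web parts.
C_f = 0.85 f'_c (b_f − b_w) h_f = 0.85 × 3 × (24 − 10.6) × 6.1 = 208.4 kips.
Remaining web compression depth: a_w = (T − C_f)/(0.85 f'_c b_w) = (432.75 − 208.4)/(0.85 × 3 × 10.6) = 8.300 in.
M_n = C_f(d − h_f/2) + (T − C_f)(d − a_w/2) = 208.4 × (26.6 − 3.05) + 224.35 × (26.6 − 4.15) = 4907.8 + 5036.7 = 9944.5 kip·in.
M_n = 9944.5/12 = 828.71 kip·ft.

M_n ≈ 829 kip·ft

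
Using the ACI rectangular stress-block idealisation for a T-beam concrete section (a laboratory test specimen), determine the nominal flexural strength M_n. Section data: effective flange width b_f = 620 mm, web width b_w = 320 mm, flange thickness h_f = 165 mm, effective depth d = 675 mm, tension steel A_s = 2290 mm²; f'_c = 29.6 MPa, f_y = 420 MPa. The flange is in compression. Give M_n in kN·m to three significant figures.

M_n ≈ 620 kN·m

Tension: T = A_s f_y = 2290 × 420 = 961800 N.
Try a within the flange: a = T/(0.85 f'_c b_f) = 961800/(0.85 × 29.6 × 620) = 61.66 mm.
Since a = 61.66 ≤ h_f = 165 mm, the stress block lies entirely in the flange; analyse as a rectangular beam of width b_f.
M_n = T(d − a/2) = 961800 × (675 − 30.83) = 619.56 × 10⁶ N·mm.
M_n = 619.56 kN·m.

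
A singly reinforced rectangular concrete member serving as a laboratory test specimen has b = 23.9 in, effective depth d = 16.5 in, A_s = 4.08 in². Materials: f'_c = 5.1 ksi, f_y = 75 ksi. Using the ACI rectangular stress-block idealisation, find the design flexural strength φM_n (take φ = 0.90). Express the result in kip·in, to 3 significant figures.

T = A_s f_y = 4.08 × 75 = 306 kips.
a = T/(0.85 f'_c b) = 306/(0.85 × 5.1 × 23.9) = 2.953 in.
M_n = T(d − a/2) = 306 × (16.5 − 1.4765) = 4597.2 kip·in.
φM_n = 0.90 × 4597.2 = 4137.5 kip·in.

φM_n ≈ 4140 kip·in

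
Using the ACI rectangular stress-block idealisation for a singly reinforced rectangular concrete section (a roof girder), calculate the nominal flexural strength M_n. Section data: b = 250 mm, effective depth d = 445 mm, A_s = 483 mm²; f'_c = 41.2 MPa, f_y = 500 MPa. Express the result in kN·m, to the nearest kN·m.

M_n ≈ 104 kN·m

T = A_s f_y = 483 × 500 = 241500 N = 241.5 kN.
From C = T: a = T/(0.85 f'_c b) = 241500/(0.85 × 41.2 × 250) = 27.58 mm.
M_n = T(d − a/2) = 241.5 kN × (445 − 13.79) mm = 104.14 kN·m.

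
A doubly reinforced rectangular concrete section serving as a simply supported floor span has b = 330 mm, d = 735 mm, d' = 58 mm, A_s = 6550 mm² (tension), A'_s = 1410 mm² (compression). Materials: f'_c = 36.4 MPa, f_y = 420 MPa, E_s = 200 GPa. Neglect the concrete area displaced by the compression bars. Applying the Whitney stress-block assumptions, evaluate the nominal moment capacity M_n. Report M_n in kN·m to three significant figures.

M_n ≈ 1760 kN·m

Assume both tension and compression steel yield.
Net tension couple steel: A_s − A'_s = 5140 mm².
a = (A_s − A'_s) f_y / (0.85 f'_c b) = 2158800/(0.85 × 36.4 × 330) = 211.44 mm.
c = a/β₁ = 211.44/0.79 = 267.65 mm; ε'_s = 0.003(c − d')/c = 0.0023 ≥ f_y/E_s = 0.0021, so compression steel does yield.
M_n = (A_s − A'_s) f_y (d − a/2) + A'_s f_y (d − d') = [2158800 × (735 − 105.72) + 592200 × (735 − 58)] × 10⁻⁶ = 1358.49 + 400.92 = 1759.41 kN·m.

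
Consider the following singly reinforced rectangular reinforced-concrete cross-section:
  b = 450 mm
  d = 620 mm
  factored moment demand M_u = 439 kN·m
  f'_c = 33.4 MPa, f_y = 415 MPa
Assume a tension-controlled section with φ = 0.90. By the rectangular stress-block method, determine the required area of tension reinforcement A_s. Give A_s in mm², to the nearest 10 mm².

M_n = M_u/φ = 439/0.90 = 487.778 kN·m.
With M_n = 0.85 f'_c a b (d − a/2), solve the quadratic for a:
a = d − √(d² − 2M_n/(0.85 f'_c b)) = 620 − √(620² − 2 × 487.778×10⁶/(0.85 × 33.4 × 450)) = 64.99 mm.
A_s = 0.85 f'_c a b / f_y = 0.85 × 33.4 × 64.99 × 450 / 415 = 2000.7 mm².

A_s ≈ 2000 mm²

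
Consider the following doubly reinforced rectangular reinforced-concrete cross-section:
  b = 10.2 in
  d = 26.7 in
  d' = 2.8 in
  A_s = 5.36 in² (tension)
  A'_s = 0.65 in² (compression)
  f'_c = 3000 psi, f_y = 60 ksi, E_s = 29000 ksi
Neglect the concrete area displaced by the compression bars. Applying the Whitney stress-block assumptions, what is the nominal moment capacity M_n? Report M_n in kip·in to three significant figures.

M_n ≈ 6940 kip·in

Assume both steels yield.
a = (A_s − A'_s) f_y/(0.85 f'_c b) = (5.36 − 0.65) × 60/(0.85 × 3 × 10.2) = 10.865 in.
c = a/β₁ = 10.865/0.85 = 12.782 in; ε'_s = 0.003(c − d')/c = 0.0023 ≥ ε_y = 0.0021, so the compression steel yields.
M_n = (A_s − A'_s) f_y (d − a/2) + A'_s f_y (d − d') = 282.6 × (26.7 − 5.4325) + 39 × (26.7 − 2.8) = 6010.2 + 932.1 = 6942.3 kip·in.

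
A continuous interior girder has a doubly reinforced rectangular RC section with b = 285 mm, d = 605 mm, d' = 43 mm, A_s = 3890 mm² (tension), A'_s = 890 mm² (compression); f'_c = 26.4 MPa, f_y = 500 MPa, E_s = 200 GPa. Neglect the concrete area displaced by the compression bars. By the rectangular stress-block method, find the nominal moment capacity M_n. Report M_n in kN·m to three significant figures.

Assume both tension and compression steel yield.
Net tension couple steel: A_s − A'_s = 3000 mm².
a = (A_s − A'_s) f_y / (0.85 f'_c b) = 1500000/(0.85 × 26.4 × 285) = 234.54 mm.
c = a/β₁ = 234.54/0.85 = 275.93 mm; ε'_s = 0.003(c − d')/c = 0.0025 ≥ f_y/E_s = 0.0025, so compression steel does yield.
M_n = (A_s − A'_s) f_y (d − a/2) + A'_s f_y (d − d') = [1500000 × (605 − 117.27) + 445000 × (605 − 43)] × 10⁻⁶ = 731.60 + 250.09 = 981.69 kN·m.

M_n ≈ 982 kN·m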